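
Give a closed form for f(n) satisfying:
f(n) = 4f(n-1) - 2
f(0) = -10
First-order linear non-homogeneous.
Homogeneous solution: f_h(n) = A·(4)^n.
Try constant particular solution f_p = K: K = 4K - 2 ⇒ K = \frac{2}{3}.
General: f(n) = A·(4)^n + \frac{2}{3}.
Apply f(0) = -10: A + \frac{2}{3} = -10 ⇒ A = - \frac{32}{3}.
So f(n) = \frac{2}{3} - \frac{32 \cdot 4^{n}}{3}.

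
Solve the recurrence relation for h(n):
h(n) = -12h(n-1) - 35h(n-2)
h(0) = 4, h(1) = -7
Characteristic equation: x² + 12x + 35 = 0, which factors as (x - (-7))(x - (-5)) = 0.
Roots r₁ = -7, r₂ = -5 (distinct).
General solution: h(n) = A·(-7)^n + B·(-5)^n.
From h(0) = 4: A + B = 4.
From h(1) = -7: -7A - 5B = -7.
Solving: A = - \frac{13}{2}, B = \frac{21}{2}.
So h(n) = \frac{21 \left(-5\right)^{n}}{2} - \frac{13 \left(-7\right)^{n}}{2}.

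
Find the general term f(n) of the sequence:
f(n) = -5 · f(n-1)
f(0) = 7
Pure geometric recurrence with ratio -5.
By induction f(n) = f(0) · (-5)^n = 7 \left(-5\right)^{n}.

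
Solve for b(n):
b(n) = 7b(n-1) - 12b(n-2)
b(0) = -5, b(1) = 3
Characteristic equation: x² - 7x + 12 = 0, which factors as (x - (3))(x - (4)) = 0.
Roots r₁ = 3, r₂ = 4 (distinct).
General solution: b(n) = A·(3)^n + B·(4)^n.
From b(0) = -5: A + B = -5.
From b(1) = 3: 3A + 4B = 3.
Solving: A = -23, B = 18.
So b(n) = - 23 \cdot 3^{n} + 18 \cdot 4^{n}.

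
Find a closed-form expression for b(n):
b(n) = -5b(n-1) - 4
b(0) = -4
First-order linear non-homogeneous.
Homogeneous solution: b_h(n) = A·(-5)^n.
Try constant particular solution b_p = K: K = -5K - 4 ⇒ K = - \frac{2}{3}.
General: b(n) = A·(-5)^n - \frac{2}{3}.
Apply b(0) = -4: A - \frac{2}{3} = -4 ⇒ A = - \frac{10}{3}.
So b(n) = - \frac{10 \left(-5\right)^{n}}{3} - \frac{2}{3}.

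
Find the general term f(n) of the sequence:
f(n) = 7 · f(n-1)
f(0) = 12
Pure geometric recurrence with ratio 7.
By induction f(n) = f(0) · (7)^n = 12 \cdot 7^{n}.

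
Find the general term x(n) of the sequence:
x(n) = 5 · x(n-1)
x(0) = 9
Pure geometric recurrence with ratio 5.
By induction x(n) = x(0) · (5)^n = 9 \cdot 5^{n}.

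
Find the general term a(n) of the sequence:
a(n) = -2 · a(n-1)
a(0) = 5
Pure geometric recurrence with ratio -2.
By induction a(n) = a(0) · (-2)^n = 5 \left(-2\right)^{n}.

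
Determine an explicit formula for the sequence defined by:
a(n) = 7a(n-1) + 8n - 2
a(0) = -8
First-order linear with linear forcing.
Homogeneous solution: a_h(n) = A·(7)^n.
Try particular a_p(n) = pn + q. Substituting:
  pn + q = 7(p(n-1) + q) + 8n - 2.
Matching the n-coefficient: p = 7p + 8 ⇒ p = - \frac{4}{3}.
Matching constants: q = -7p + 7q - 2 ⇒ q = - \frac{11}{9}.
General: a(n) = A·(7)^n - \frac{4 n}{3} - \frac{11}{9}.
Apply a(0) = -8: A - \frac{11}{9} = -8 ⇒ A = - \frac{61}{9}.
So a(n) = - \frac{61 \cdot 7^{n}}{9} - \frac{4 n}{3} - \frac{11}{9}.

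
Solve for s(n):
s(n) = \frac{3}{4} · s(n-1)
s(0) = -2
Pure geometric recurrence with ratio \frac{3}{4}.
By induction s(n) = s(0) · (\frac{3}{4})^n = - 2 \left(\frac{3}{4}\right)^{n}.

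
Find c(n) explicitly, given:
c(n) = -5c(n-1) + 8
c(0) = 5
First-order linear non-homogeneous.
Homogeneous solution: c_h(n) = A·(-5)^n.
Try constant particular solution c_p = K: K = -5K + 8 ⇒ K = \frac{4}{3}.
General: c(n) = A·(-5)^n + \frac{4}{3}.
Apply c(0) = 5: A + \frac{4}{3} = 5 ⇒ A = \frac{11}{3}.
So c(n) = \frac{11 \left(-5\right)^{n}}{3} + \frac{4}{3}.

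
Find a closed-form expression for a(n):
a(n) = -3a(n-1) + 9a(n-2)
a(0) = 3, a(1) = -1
Characteristic equation: x² + 3x - 9 = 0.
Discriminant Δ = (-3)² + 4·(9) = 45.
Roots r₁,₂ = (-3 ± √45)/2, so r₁ = - \frac{3}{2} + \frac{3 \sqrt{5}}{2}, r₂ = - \frac{3 \sqrt{5}}{2} - \frac{3}{2}.
General solution: a(n) = A·r₁^n + B·r₂^n.
From the initial conditions, A + B = 3 and r₁A + r₂B = -1.
Since r₁ - r₂ = √45: A = (-1 - (3)r₂)/√45 = \frac{7 \sqrt{5}}{30} + \frac{3}{2}, and B = 3 - A = \frac{3}{2} - \frac{7 \sqrt{5}}{30}.
So a(n) = \left(\frac{7 \sqrt{5}}{30} + \frac{3}{2}\right)\left(- \frac{3}{2} + \frac{3 \sqrt{5}}{2}\right)^n + \left(\frac{3}{2} - \frac{7 \sqrt{5}}{30}\right)\left(- \frac{3 \sqrt{5}}{2} - \frac{3}{2}\right)^n.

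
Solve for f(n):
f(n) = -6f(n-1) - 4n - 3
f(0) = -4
First-order linear with linear forcing.
Homogeneous solution: f_h(n) = A·(-6)^n.
Try particular f_p(n) = pn + q. Substituting:
  pn + q = -6(p(n-1) + q) - 4n - 3.
Matching the n-coefficient: p = -6p - 4 ⇒ p = - \frac{4}{7}.
Matching constants: q = 6p - 6q - 3 ⇒ q = - \frac{45}{49}.
General: f(n) = A·(-6)^n - \frac{4 n}{7} - \frac{45}{49}.
Apply f(0) = -4: A - \frac{45}{49} = -4 ⇒ A = - \frac{151}{49}.
So f(n) = - \frac{151 \left(-6\right)^{n}}{49} - \frac{4 n}{7} - \frac{45}{49}.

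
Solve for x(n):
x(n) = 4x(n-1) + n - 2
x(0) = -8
First-order linear with linear forcing.
Homogeneous solution: x_h(n) = A·(4)^n.
Try particular x_p(n) = pn + q. Substituting:
  pn + q = 4(p(n-1) + q) + n - 2.
Matching the n-coefficient: p = 4p + 1 ⇒ p = - \frac{1}{3}.
Matching constants: q = -4p + 4q - 2 ⇒ q = \frac{2}{9}.
General: x(n) = A·(4)^n - \frac{n}{3} + \frac{2}{9}.
Apply x(0) = -8: A + \frac{2}{9} = -8 ⇒ A = - \frac{74}{9}.
So x(n) = - \frac{74 \cdot 4^{n}}{9} - \frac{n}{3} + \frac{2}{9}.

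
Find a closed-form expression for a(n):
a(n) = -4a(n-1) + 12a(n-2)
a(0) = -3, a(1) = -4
Characteristic equation: x² + 4x - 12 = 0, which factors as (x - (-6))(x - (2)) = 0.
Roots r₁ = -6, r₂ = 2 (distinct).
General solution: a(n) = A·(-6)^n + B·(2)^n.
From a(0) = -3: A + B = -3.
From a(1) = -4: -6A + 2B = -4.
Solving: A = - \frac{1}{4}, B = - \frac{11}{4}.
So a(n) = - \frac{\left(-6\right)^{n}}{4} - \frac{11 \cdot 2^{n}}{4}.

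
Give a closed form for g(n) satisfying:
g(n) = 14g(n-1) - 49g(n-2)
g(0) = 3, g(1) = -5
Characteristic equation: x² - 14x + 49 = 0, which is (x - (7))².
Repeated root r = 7.
General solution: g(n) = (A + Bn)·(7)^n.
From g(0) = 3: A = 3.
From g(1) = -5: (A + B)·(7) = -5 ⇒ B = - \frac{26}{7}.
So g(n) = \left(3 - \frac{26 n}{7}\right) \cdot (7)^n.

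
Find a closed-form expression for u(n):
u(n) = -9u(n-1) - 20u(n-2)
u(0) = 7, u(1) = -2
Characteristic equation: x² + 9x + 20 = 0, which factors as (x - (-4))(x - (-5)) = 0.
Roots r₁ = -4, r₂ = -5 (distinct).
General solution: u(n) = A·(-4)^n + B·(-5)^n.
From u(0) = 7: A + B = 7.
From u(1) = -2: -4A - 5B = -2.
Solving: A = 33, B = -26.
So u(n) = 33 \left(-4\right)^{n} - 26 \left(-5\right)^{n}.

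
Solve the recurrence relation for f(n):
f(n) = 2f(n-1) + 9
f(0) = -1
First-order linear non-homogeneous.
Homogeneous solution: f_h(n) = A·(2)^n.
Try constant particular solution f_p = K: K = 2K + 9 ⇒ K = -9.
General: f(n) = A·(2)^n - 9.
Apply f(0) = -1: A - 9 = -1 ⇒ A = 8.
So f(n) = 8 \cdot 2^{n} - 9.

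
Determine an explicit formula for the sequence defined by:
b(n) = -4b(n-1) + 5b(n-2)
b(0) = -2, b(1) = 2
Characteristic equation: x² + 4x - 5 = 0, which factors as (x - (-5))(x - (1)) = 0.
Roots r₁ = -5, r₂ = 1 (distinct).
General solution: b(n) = A·(-5)^n + B·(1)^n.
From b(0) = -2: A + B = -2.
From b(1) = 2: -5A + B = 2.
Solving: A = - \frac{2}{3}, B = - \frac{4}{3}.
So b(n) = - \frac{2 \left(-5\right)^{n}}{3} - \frac{4}{3}.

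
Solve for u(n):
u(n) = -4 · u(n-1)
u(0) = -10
Pure geometric recurrence with ratio -4.
By induction u(n) = u(0) · (-4)^n = - 10 \left(-4\right)^{n}.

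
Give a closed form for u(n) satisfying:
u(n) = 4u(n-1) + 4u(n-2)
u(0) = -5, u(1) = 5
Characteristic equation: x² - 4x - 4 = 0.
Discriminant Δ = (4)² + 4·(4) = 32.
Roots r₁,₂ = (4 ± √32)/2, so r₁ = 2 + 2 \sqrt{2}, r₂ = 2 - 2 \sqrt{2}.
General solution: u(n) = A·r₁^n + B·r₂^n.
From the initial conditions, A + B = -5 and r₁A + r₂B = 5.
Since r₁ - r₂ = √32: A = (5 - (-5)r₂)/√32 = - \frac{5}{2} + \frac{15 \sqrt{2}}{8}, and B = -5 - A = - \frac{15 \sqrt{2}}{8} - \frac{5}{2}.
So u(n) = \left(- \frac{5}{2} + \frac{15 \sqrt{2}}{8}\right)\left(2 + 2 \sqrt{2}\right)^n + \left(- \frac{15 \sqrt{2}}{8} - \frac{5}{2}\right)\left(2 - 2 \sqrt{2}\right)^n.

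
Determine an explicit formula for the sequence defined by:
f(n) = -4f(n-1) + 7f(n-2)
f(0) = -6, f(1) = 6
Characteristic equation: x² + 4x - 7 = 0.
Discriminant Δ = (-4)² + 4·(7) = 44.
Roots r₁,₂ = (-4 ± √44)/2, so r₁ = -2 + \sqrt{11}, r₂ = - \sqrt{11} - 2.
General solution: f(n) = A·r₁^n + B·r₂^n.
From the initial conditions, A + B = -6 and r₁A + r₂B = 6.
Since r₁ - r₂ = √44: A = (6 - (-6)r₂)/√44 = -3 - \frac{3 \sqrt{11}}{11}, and B = -6 - A = -3 + \frac{3 \sqrt{11}}{11}.
So f(n) = \left(-3 - \frac{3 \sqrt{11}}{11}\right)\left(-2 + \sqrt{11}\right)^n + \left(-3 + \frac{3 \sqrt{11}}{11}\right)\left(- \sqrt{11} - 2\right)^n.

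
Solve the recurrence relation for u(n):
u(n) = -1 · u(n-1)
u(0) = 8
Pure geometric recurrence with ratio -1.
By induction u(n) = u(0) · (-1)^n = 8 \left(-1\right)^{n}.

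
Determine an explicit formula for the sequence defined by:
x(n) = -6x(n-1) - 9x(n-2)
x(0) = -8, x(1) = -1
Characteristic equation: x² + 6x + 9 = 0, which is (x - (-3))².
Repeated root r = -3.
General solution: x(n) = (A + Bn)·(-3)^n.
From x(0) = -8: A = -8.
From x(1) = -1: (A + B)·(-3) = -1 ⇒ B = \frac{25}{3}.
So x(n) = \left(\frac{25 n}{3} - 8\right) \cdot (-3)^n.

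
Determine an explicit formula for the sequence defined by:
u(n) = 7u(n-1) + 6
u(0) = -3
First-order linear non-homogeneous.
Homogeneous solution: u_h(n) = A·(7)^n.
Try constant particular solution u_p = K: K = 7K + 6 ⇒ K = -1.
General: u(n) = A·(7)^n - 1.
Apply u(0) = -3: A - 1 = -3 ⇒ A = -2.
So u(n) = - 2 \cdot 7^{n} - 1.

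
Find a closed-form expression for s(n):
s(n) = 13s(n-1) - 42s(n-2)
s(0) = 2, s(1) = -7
Characteristic equation: x² - 13x + 42 = 0, which factors as (x - (6))(x - (7)) = 0.
Roots r₁ = 6, r₂ = 7 (distinct).
General solution: s(n) = A·(6)^n + B·(7)^n.
From s(0) = 2: A + B = 2.
From s(1) = -7: 6A + 7B = -7.
Solving: A = 21, B = -19.
So s(n) = 21 \cdot 6^{n} - 19 \cdot 7^{n}.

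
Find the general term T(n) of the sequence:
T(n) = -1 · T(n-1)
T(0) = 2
Pure geometric recurrence with ratio -1.
By induction T(n) = T(0) · (-1)^n = 2 \left(-1\right)^{n}.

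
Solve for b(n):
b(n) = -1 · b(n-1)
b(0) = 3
Pure geometric recurrence with ratio -1.
By induction b(n) = b(0) · (-1)^n = 3 \left(-1\right)^{n}.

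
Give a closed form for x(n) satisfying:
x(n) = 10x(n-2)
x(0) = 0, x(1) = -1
Characteristic equation: x² - 10 = 0.
Discriminant Δ = (0)² + 4·(10) = 40.
Roots r₁,₂ = (0 ± √40)/2, so r₁ = \sqrt{10}, r₂ = - \sqrt{10}.
General solution: x(n) = A·r₁^n + B·r₂^n.
From the initial conditions, A + B = 0 and r₁A + r₂B = -1.
Since r₁ - r₂ = √40: A = (-1 - (0)r₂)/√40 = - \frac{\sqrt{10}}{20}, and B = 0 - A = \frac{\sqrt{10}}{20}.
So x(n) = \left(- \frac{\sqrt{10}}{20}\right)\left(\sqrt{10}\right)^n + \left(\frac{\sqrt{10}}{20}\right)\left(- \sqrt{10}\right)^n.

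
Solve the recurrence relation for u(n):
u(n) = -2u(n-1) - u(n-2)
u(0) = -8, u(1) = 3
Characteristic equation: x² + 2x + 1 = 0, which is (x - (-1))².
Repeated root r = -1.
General solution: u(n) = (A + Bn)·(-1)^n.
From u(0) = -8: A = -8.
From u(1) = 3: (A + B)·(-1) = 3 ⇒ B = 5.
So u(n) = \left(5 n - 8\right) \cdot (-1)^n.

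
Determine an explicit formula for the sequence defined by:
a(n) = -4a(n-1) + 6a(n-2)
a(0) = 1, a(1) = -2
Characteristic equation: x² + 4x - 6 = 0.
Discriminant Δ = (-4)² + 4·(6) = 40.
Roots r₁,₂ = (-4 ± √40)/2, so r₁ = -2 + \sqrt{10}, r₂ = - \sqrt{10} - 2.
General solution: a(n) = A·r₁^n + B·r₂^n.
From the initial conditions, A + B = 1 and r₁A + r₂B = -2.
Since r₁ - r₂ = √40: A = (-2 - (1)r₂)/√40 = \frac{1}{2}, and B = 1 - A = \frac{1}{2}.
So a(n) = \left(\frac{1}{2}\right)\left(-2 + \sqrt{10}\right)^n + \left(\frac{1}{2}\right)\left(- \sqrt{10} - 2\right)^n.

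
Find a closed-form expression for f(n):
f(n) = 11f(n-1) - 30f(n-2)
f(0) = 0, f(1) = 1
Characteristic equation: x² - 11x + 30 = 0, which factors as (x - (6))(x - (5)) = 0.
Roots r₁ = 6, r₂ = 5 (distinct).
General solution: f(n) = A·(6)^n + B·(5)^n.
From f(0) = 0: A + B = 0.
From f(1) = 1: 6A + 5B = 1.
Solving: A = 1, B = -1.
So f(n) = - 5^{n} + 6^{n}.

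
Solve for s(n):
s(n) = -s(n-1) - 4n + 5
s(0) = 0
First-order linear with linear forcing.
Homogeneous solution: s_h(n) = A·(-1)^n.
Try particular s_p(n) = pn + q. Substituting:
  pn + q = -(p(n-1) + q) - 4n + 5.
Matching the n-coefficient: p = -p - 4 ⇒ p = -2.
Matching constants: q = p - q + 5 ⇒ q = \frac{3}{2}.
General: s(n) = A·(-1)^n - 2 n + \frac{3}{2}.
Apply s(0) = 0: A + \frac{3}{2} = 0 ⇒ A = - \frac{3}{2}.
So s(n) = - \frac{3 \left(-1\right)^{n}}{2} - 2 n + \frac{3}{2}.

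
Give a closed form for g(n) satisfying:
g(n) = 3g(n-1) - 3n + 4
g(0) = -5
First-order linear with linear forcing.
Homogeneous solution: g_h(n) = A·(3)^n.
Try particular g_p(n) = pn + q. Substituting:
  pn + q = 3(p(n-1) + q) - 3n + 4.
Matching the n-coefficient: p = 3p - 3 ⇒ p = \frac{3}{2}.
Matching constants: q = -3p + 3q + 4 ⇒ q = \frac{1}{4}.
General: g(n) = A·(3)^n + \frac{3 n}{2} + \frac{1}{4}.
Apply g(0) = -5: A + \frac{1}{4} = -5 ⇒ A = - \frac{21}{4}.
So g(n) = - \frac{21 \cdot 3^{n}}{4} + \frac{3 n}{2} + \frac{1}{4}.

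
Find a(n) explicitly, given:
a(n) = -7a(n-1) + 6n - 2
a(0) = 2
First-order linear with linear forcing.
Homogeneous solution: a_h(n) = A·(-7)^n.
Try particular a_p(n) = pn + q. Substituting:
  pn + q = -7(p(n-1) + q) + 6n - 2.
Matching the n-coefficient: p = -7p + 6 ⇒ p = \frac{3}{4}.
Matching constants: q = 7p - 7q - 2 ⇒ q = \frac{13}{32}.
General: a(n) = A·(-7)^n + \frac{3 n}{4} + \frac{13}{32}.
Apply a(0) = 2: A + \frac{13}{32} = 2 ⇒ A = \frac{51}{32}.
So a(n) = \frac{51 \left(-7\right)^{n}}{32} + \frac{3 n}{4} + \frac{13}{32}.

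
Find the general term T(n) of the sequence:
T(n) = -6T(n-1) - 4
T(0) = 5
First-order linear non-homogeneous.
Homogeneous solution: T_h(n) = A·(-6)^n.
Try constant particular solution T_p = K: K = -6K - 4 ⇒ K = - \frac{4}{7}.
General: T(n) = A·(-6)^n - \frac{4}{7}.
Apply T(0) = 5: A - \frac{4}{7} = 5 ⇒ A = \frac{39}{7}.
So T(n) = \frac{39 \left(-6\right)^{n}}{7} - \frac{4}{7}.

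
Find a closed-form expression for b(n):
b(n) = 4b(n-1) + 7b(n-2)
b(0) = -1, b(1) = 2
Characteristic equation: x² - 4x - 7 = 0.
Discriminant Δ = (4)² + 4·(7) = 44.
Roots r₁,₂ = (4 ± √44)/2, so r₁ = 2 + \sqrt{11}, r₂ = 2 - \sqrt{11}.
General solution: b(n) = A·r₁^n + B·r₂^n.
From the initial conditions, A + B = -1 and r₁A + r₂B = 2.
Since r₁ - r₂ = √44: A = (2 - (-1)r₂)/√44 = - \frac{1}{2} + \frac{2 \sqrt{11}}{11}, and B = -1 - A = - \frac{2 \sqrt{11}}{11} - \frac{1}{2}.
So b(n) = \left(- \frac{1}{2} + \frac{2 \sqrt{11}}{11}\right)\left(2 + \sqrt{11}\right)^n + \left(- \frac{2 \sqrt{11}}{11} - \frac{1}{2}\right)\left(2 - \sqrt{11}\right)^n.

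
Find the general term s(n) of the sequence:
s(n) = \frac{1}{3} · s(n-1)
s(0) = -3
Pure geometric recurrence with ratio \frac{1}{3}.
By induction s(n) = s(0) · (\frac{1}{3})^n = - 3 \cdot 3^{- n}.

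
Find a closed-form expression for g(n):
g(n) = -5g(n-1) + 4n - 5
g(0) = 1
First-order linear with linear forcing.
Homogeneous solution: g_h(n) = A·(-5)^n.
Try particular g_p(n) = pn + q. Substituting:
  pn + q = -5(p(n-1) + q) + 4n - 5.
Matching the n-coefficient: p = -5p + 4 ⇒ p = \frac{2}{3}.
Matching constants: q = 5p - 5q - 5 ⇒ q = - \frac{5}{18}.
General: g(n) = A·(-5)^n + \frac{2 n}{3} - \frac{5}{18}.
Apply g(0) = 1: A - \frac{5}{18} = 1 ⇒ A = \frac{23}{18}.
So g(n) = \frac{23 \left(-5\right)^{n}}{18} + \frac{2 n}{3} - \frac{5}{18}.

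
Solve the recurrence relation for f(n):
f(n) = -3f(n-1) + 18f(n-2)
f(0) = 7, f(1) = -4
Characteristic equation: x² + 3x - 18 = 0, which factors as (x - (-6))(x - (3)) = 0.
Roots r₁ = -6, r₂ = 3 (distinct).
General solution: f(n) = A·(-6)^n + B·(3)^n.
From f(0) = 7: A + B = 7.
From f(1) = -4: -6A + 3B = -4.
Solving: A = \frac{25}{9}, B = \frac{38}{9}.
So f(n) = \frac{25 \left(-6\right)^{n}}{9} + \frac{38 \cdot 3^{n}}{9}.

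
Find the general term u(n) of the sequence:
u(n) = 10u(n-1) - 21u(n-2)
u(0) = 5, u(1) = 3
Characteristic equation: x² - 10x + 21 = 0, which factors as (x - (3))(x - (7)) = 0.
Roots r₁ = 3, r₂ = 7 (distinct).
General solution: u(n) = A·(3)^n + B·(7)^n.
From u(0) = 5: A + B = 5.
From u(1) = 3: 3A + 7B = 3.
Solving: A = 8, B = -3.
So u(n) = 8 \cdot 3^{n} - 3 \cdot 7^{n}.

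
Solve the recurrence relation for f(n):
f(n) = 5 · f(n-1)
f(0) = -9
Pure geometric recurrence with ratio 5.
By induction f(n) = f(0) · (5)^n = - 9 \cdot 5^{n}.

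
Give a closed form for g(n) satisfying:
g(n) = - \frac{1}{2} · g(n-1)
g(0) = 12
Pure geometric recurrence with ratio - \frac{1}{2}.
By induction g(n) = g(0) · (- \frac{1}{2})^n = 12 \left(- \frac{1}{2}\right)^{n}.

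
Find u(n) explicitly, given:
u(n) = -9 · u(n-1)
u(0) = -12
Pure geometric recurrence with ratio -9.
By induction u(n) = u(0) · (-9)^n = - 12 \left(-9\right)^{n}.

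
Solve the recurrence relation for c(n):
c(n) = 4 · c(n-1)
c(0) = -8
Pure geometric recurrence with ratio 4.
By induction c(n) = c(0) · (4)^n = - 8 \cdot 4^{n}.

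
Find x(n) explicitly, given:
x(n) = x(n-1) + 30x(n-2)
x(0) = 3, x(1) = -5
Characteristic equation: x² - x - 30 = 0, which factors as (x - (-5))(x - (6)) = 0.
Roots r₁ = -5, r₂ = 6 (distinct).
General solution: x(n) = A·(-5)^n + B·(6)^n.
From x(0) = 3: A + B = 3.
From x(1) = -5: -5A + 6B = -5.
Solving: A = \frac{23}{11}, B = \frac{10}{11}.
So x(n) = \frac{23 \left(-5\right)^{n}}{11} + \frac{10 \cdot 6^{n}}{11}.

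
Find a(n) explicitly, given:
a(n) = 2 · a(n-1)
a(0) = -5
Pure geometric recurrence with ratio 2.
By induction a(n) = a(0) · (2)^n = - 5 \cdot 2^{n}.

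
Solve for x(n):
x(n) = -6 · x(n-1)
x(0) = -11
Pure geometric recurrence with ratio -6.
By induction x(n) = x(0) · (-6)^n = - 11 \left(-6\right)^{n}.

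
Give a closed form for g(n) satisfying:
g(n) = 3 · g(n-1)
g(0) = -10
Pure geometric recurrence with ratio 3.
By induction g(n) = g(0) · (3)^n = - 10 \cdot 3^{n}.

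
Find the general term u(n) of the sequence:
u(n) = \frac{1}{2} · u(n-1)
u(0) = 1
Pure geometric recurrence with ratio \frac{1}{2}.
By induction u(n) = u(0) · (\frac{1}{2})^n = \left(\frac{1}{2}\right)^{n}.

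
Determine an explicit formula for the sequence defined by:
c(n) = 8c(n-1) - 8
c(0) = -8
First-order linear non-homogeneous.
Homogeneous solution: c_h(n) = A·(8)^n.
Try constant particular solution c_p = K: K = 8K - 8 ⇒ K = \frac{8}{7}.
General: c(n) = A·(8)^n + \frac{8}{7}.
Apply c(0) = -8: A + \frac{8}{7} = -8 ⇒ A = - \frac{64}{7}.
So c(n) = \frac{8}{7} - \frac{64 \cdot 8^{n}}{7}.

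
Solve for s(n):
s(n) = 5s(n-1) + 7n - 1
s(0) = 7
First-order linear with linear forcing.
Homogeneous solution: s_h(n) = A·(5)^n.
Try particular s_p(n) = pn + q. Substituting:
  pn + q = 5(p(n-1) + q) + 7n - 1.
Matching the n-coefficient: p = 5p + 7 ⇒ p = - \frac{7}{4}.
Matching constants: q = -5p + 5q - 1 ⇒ q = - \frac{31}{16}.
General: s(n) = A·(5)^n - \frac{7 n}{4} - \frac{31}{16}.
Apply s(0) = 7: A - \frac{31}{16} = 7 ⇒ A = \frac{143}{16}.
So s(n) = \frac{143 \cdot 5^{n}}{16} - \frac{7 n}{4} - \frac{31}{16}.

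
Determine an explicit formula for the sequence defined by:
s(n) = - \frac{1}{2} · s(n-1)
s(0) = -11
Pure geometric recurrence with ratio - \frac{1}{2}.
By induction s(n) = s(0) · (- \frac{1}{2})^n = - 11 \left(- \frac{1}{2}\right)^{n}.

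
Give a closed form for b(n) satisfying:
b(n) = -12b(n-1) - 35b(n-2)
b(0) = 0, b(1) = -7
Characteristic equation: x² + 12x + 35 = 0, which factors as (x - (-5))(x - (-7)) = 0.
Roots r₁ = -5, r₂ = -7 (distinct).
General solution: b(n) = A·(-5)^n + B·(-7)^n.
From b(0) = 0: A + B = 0.
From b(1) = -7: -5A - 7B = -7.
Solving: A = - \frac{7}{2}, B = \frac{7}{2}.
So b(n) = - \frac{7 \left(-5\right)^{n}}{2} + \frac{7 \left(-7\right)^{n}}{2}.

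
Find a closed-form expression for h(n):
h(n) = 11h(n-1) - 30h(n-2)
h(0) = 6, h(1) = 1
Characteristic equation: x² - 11x + 30 = 0, which factors as (x - (5))(x - (6)) = 0.
Roots r₁ = 5, r₂ = 6 (distinct).
General solution: h(n) = A·(5)^n + B·(6)^n.
From h(0) = 6: A + B = 6.
From h(1) = 1: 5A + 6B = 1.
Solving: A = 35, B = -29.
So h(n) = 35 \cdot 5^{n} - 29 \cdot 6^{n}.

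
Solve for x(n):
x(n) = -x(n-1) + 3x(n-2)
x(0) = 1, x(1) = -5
Characteristic equation: x² + x - 3 = 0.
Discriminant Δ = (-1)² + 4·(3) = 13.
Roots r₁,₂ = (-1 ± √13)/2, so r₁ = - \frac{1}{2} + \frac{\sqrt{13}}{2}, r₂ = - \frac{\sqrt{13}}{2} - \frac{1}{2}.
General solution: x(n) = A·r₁^n + B·r₂^n.
From the initial conditions, A + B = 1 and r₁A + r₂B = -5.
Since r₁ - r₂ = √13: A = (-5 - (1)r₂)/√13 = \frac{1}{2} - \frac{9 \sqrt{13}}{26}, and B = 1 - A = \frac{1}{2} + \frac{9 \sqrt{13}}{26}.
So x(n) = \left(\frac{1}{2} - \frac{9 \sqrt{13}}{26}\right)\left(- \frac{1}{2} + \frac{\sqrt{13}}{2}\right)^n + \left(\frac{1}{2} + \frac{9 \sqrt{13}}{26}\right)\left(- \frac{\sqrt{13}}{2} - \frac{1}{2}\right)^n.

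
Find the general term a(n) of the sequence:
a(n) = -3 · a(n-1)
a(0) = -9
Pure geometric recurrence with ratio -3.
By induction a(n) = a(0) · (-3)^n = - 9 \left(-3\right)^{n}.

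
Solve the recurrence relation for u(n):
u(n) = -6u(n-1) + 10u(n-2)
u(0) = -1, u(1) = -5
Characteristic equation: x² + 6x - 10 = 0.
Discriminant Δ = (-6)² + 4·(10) = 76.
Roots r₁,₂ = (-6 ± √76)/2, so r₁ = -3 + \sqrt{19}, r₂ = - \sqrt{19} - 3.
General solution: u(n) = A·r₁^n + B·r₂^n.
From the initial conditions, A + B = -1 and r₁A + r₂B = -5.
Since r₁ - r₂ = √76: A = (-5 - (-1)r₂)/√76 = - \frac{4 \sqrt{19}}{19} - \frac{1}{2}, and B = -1 - A = - \frac{1}{2} + \frac{4 \sqrt{19}}{19}.
So u(n) = \left(- \frac{4 \sqrt{19}}{19} - \frac{1}{2}\right)\left(-3 + \sqrt{19}\right)^n + \left(- \frac{1}{2} + \frac{4 \sqrt{19}}{19}\right)\left(- \sqrt{19} - 3\right)^n.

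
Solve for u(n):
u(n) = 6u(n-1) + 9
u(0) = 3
First-order linear non-homogeneous.
Homogeneous solution: u_h(n) = A·(6)^n.
Try constant particular solution u_p = K: K = 6K + 9 ⇒ K = - \frac{9}{5}.
General: u(n) = A·(6)^n - \frac{9}{5}.
Apply u(0) = 3: A - \frac{9}{5} = 3 ⇒ A = \frac{24}{5}.
So u(n) = \frac{24 \cdot 6^{n}}{5} - \frac{9}{5}.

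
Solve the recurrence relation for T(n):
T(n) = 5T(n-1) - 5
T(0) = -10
First-order linear non-homogeneous.
Homogeneous solution: T_h(n) = A·(5)^n.
Try constant particular solution T_p = K: K = 5K - 5 ⇒ K = \frac{5}{4}.
General: T(n) = A·(5)^n + \frac{5}{4}.
Apply T(0) = -10: A + \frac{5}{4} = -10 ⇒ A = - \frac{45}{4}.
So T(n) = \frac{5}{4} - \frac{45 \cdot 5^{n}}{4}.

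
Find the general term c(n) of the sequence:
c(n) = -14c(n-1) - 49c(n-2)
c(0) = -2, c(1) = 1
Characteristic equation: x² + 14x + 49 = 0, which is (x - (-7))².
Repeated root r = -7.
General solution: c(n) = (A + Bn)·(-7)^n.
From c(0) = -2: A = -2.
From c(1) = 1: (A + B)·(-7) = 1 ⇒ B = \frac{13}{7}.
So c(n) = \left(\frac{13 n}{7} - 2\right) \cdot (-7)^n.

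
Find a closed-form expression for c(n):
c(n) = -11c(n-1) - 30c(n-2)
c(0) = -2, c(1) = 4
Characteristic equation: x² + 11x + 30 = 0, which factors as (x - (-5))(x - (-6)) = 0.
Roots r₁ = -5, r₂ = -6 (distinct).
General solution: c(n) = A·(-5)^n + B·(-6)^n.
From c(0) = -2: A + B = -2.
From c(1) = 4: -5A - 6B = 4.
Solving: A = -8, B = 6.
So c(n) = - 8 \left(-5\right)^{n} + 6 \left(-6\right)^{n}.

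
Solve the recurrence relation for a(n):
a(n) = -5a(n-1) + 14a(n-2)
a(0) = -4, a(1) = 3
Characteristic equation: x² + 5x - 14 = 0, which factors as (x - (-7))(x - (2)) = 0.
Roots r₁ = -7, r₂ = 2 (distinct).
General solution: a(n) = A·(-7)^n + B·(2)^n.
From a(0) = -4: A + B = -4.
From a(1) = 3: -7A + 2B = 3.
Solving: A = - \frac{11}{9}, B = - \frac{25}{9}.
So a(n) = - \frac{11 \left(-7\right)^{n}}{9} - \frac{25 \cdot 2^{n}}{9}.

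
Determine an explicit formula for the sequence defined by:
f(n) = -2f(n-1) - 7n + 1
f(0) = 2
First-order linear with linear forcing.
Homogeneous solution: f_h(n) = A·(-2)^n.
Try particular f_p(n) = pn + q. Substituting:
  pn + q = -2(p(n-1) + q) - 7n + 1.
Matching the n-coefficient: p = -2p - 7 ⇒ p = - \frac{7}{3}.
Matching constants: q = 2p - 2q + 1 ⇒ q = - \frac{11}{9}.
General: f(n) = A·(-2)^n - \frac{7 n}{3} - \frac{11}{9}.
Apply f(0) = 2: A - \frac{11}{9} = 2 ⇒ A = \frac{29}{9}.
So f(n) = \frac{29 \left(-2\right)^{n}}{9} - \frac{7 n}{3} - \frac{11}{9}.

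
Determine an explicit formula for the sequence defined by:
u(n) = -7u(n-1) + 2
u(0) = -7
First-order linear non-homogeneous.
Homogeneous solution: u_h(n) = A·(-7)^n.
Try constant particular solution u_p = K: K = -7K + 2 ⇒ K = \frac{1}{4}.
General: u(n) = A·(-7)^n + \frac{1}{4}.
Apply u(0) = -7: A + \frac{1}{4} = -7 ⇒ A = - \frac{29}{4}.
So u(n) = \frac{1}{4} - \frac{29 \left(-7\right)^{n}}{4}.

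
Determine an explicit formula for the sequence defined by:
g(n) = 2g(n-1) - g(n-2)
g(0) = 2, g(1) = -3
Characteristic equation: x² - 2x + 1 = 0, which is (x - (1))².
Repeated root r = 1.
General solution: g(n) = (A + Bn)·(1)^n.
From g(0) = 2: A = 2.
From g(1) = -3: (A + B)·(1) = -3 ⇒ B = -5.
So g(n) = \left(2 - 5 n\right) \cdot (1)^n.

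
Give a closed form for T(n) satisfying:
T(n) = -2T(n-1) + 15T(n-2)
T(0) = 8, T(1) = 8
Characteristic equation: x² + 2x - 15 = 0, which factors as (x - (-5))(x - (3)) = 0.
Roots r₁ = -5, r₂ = 3 (distinct).
General solution: T(n) = A·(-5)^n + B·(3)^n.
From T(0) = 8: A + B = 8.
From T(1) = 8: -5A + 3B = 8.
Solving: A = 2, B = 6.
So T(n) = 2 \left(-5\right)^{n} + 6 \cdot 3^{n}.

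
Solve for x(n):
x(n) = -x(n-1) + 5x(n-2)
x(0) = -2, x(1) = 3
Characteristic equation: x² + x - 5 = 0.
Discriminant Δ = (-1)² + 4·(5) = 21.
Roots r₁,₂ = (-1 ± √21)/2, so r₁ = - \frac{1}{2} + \frac{\sqrt{21}}{2}, r₂ = - \frac{\sqrt{21}}{2} - \frac{1}{2}.
General solution: x(n) = A·r₁^n + B·r₂^n.
From the initial conditions, A + B = -2 and r₁A + r₂B = 3.
Since r₁ - r₂ = √21: A = (3 - (-2)r₂)/√21 = -1 + \frac{2 \sqrt{21}}{21}, and B = -2 - A = -1 - \frac{2 \sqrt{21}}{21}.
So x(n) = \left(-1 + \frac{2 \sqrt{21}}{21}\right)\left(- \frac{1}{2} + \frac{\sqrt{21}}{2}\right)^n + \left(-1 - \frac{2 \sqrt{21}}{21}\right)\left(- \frac{\sqrt{21}}{2} - \frac{1}{2}\right)^n.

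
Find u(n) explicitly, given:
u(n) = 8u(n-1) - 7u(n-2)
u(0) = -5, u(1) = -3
Characteristic equation: x² - 8x + 7 = 0, which factors as (x - (7))(x - (1)) = 0.
Roots r₁ = 7, r₂ = 1 (distinct).
General solution: u(n) = A·(7)^n + B·(1)^n.
From u(0) = -5: A + B = -5.
From u(1) = -3: 7A + B = -3.
Solving: A = \frac{1}{3}, B = - \frac{16}{3}.
So u(n) = \frac{7^{n}}{3} - \frac{16}{3}.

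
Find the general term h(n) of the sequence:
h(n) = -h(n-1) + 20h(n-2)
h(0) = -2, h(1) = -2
Characteristic equation: x² + x - 20 = 0, which factors as (x - (4))(x - (-5)) = 0.
Roots r₁ = 4, r₂ = -5 (distinct).
General solution: h(n) = A·(4)^n + B·(-5)^n.
From h(0) = -2: A + B = -2.
From h(1) = -2: 4A - 5B = -2.
Solving: A = - \frac{4}{3}, B = - \frac{2}{3}.
So h(n) = - \frac{2 \left(-5\right)^{n}}{3} - \frac{4 \cdot 4^{n}}{3}.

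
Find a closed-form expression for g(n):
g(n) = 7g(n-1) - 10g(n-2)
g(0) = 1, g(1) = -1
Characteristic equation: x² - 7x + 10 = 0, which factors as (x - (5))(x - (2)) = 0.
Roots r₁ = 5, r₂ = 2 (distinct).
General solution: g(n) = A·(5)^n + B·(2)^n.
From g(0) = 1: A + B = 1.
From g(1) = -1: 5A + 2B = -1.
Solving: A = -1, B = 2.
So g(n) = 2 \cdot 2^{n} - 5^{n}.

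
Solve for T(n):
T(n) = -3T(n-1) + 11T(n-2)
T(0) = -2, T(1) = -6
Characteristic equation: x² + 3x - 11 = 0.
Discriminant Δ = (-3)² + 4·(11) = 53.
Roots r₁,₂ = (-3 ± √53)/2, so r₁ = - \frac{3}{2} + \frac{\sqrt{53}}{2}, r₂ = - \frac{\sqrt{53}}{2} - \frac{3}{2}.
General solution: T(n) = A·r₁^n + B·r₂^n.
From the initial conditions, A + B = -2 and r₁A + r₂B = -6.
Since r₁ - r₂ = √53: A = (-6 - (-2)r₂)/√53 = - \frac{9 \sqrt{53}}{53} - 1, and B = -2 - A = -1 + \frac{9 \sqrt{53}}{53}.
So T(n) = \left(- \frac{9 \sqrt{53}}{53} - 1\right)\left(- \frac{3}{2} + \frac{\sqrt{53}}{2}\right)^n + \left(-1 + \frac{9 \sqrt{53}}{53}\right)\left(- \frac{\sqrt{53}}{2} - \frac{3}{2}\right)^n.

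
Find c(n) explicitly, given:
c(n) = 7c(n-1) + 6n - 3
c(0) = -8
First-order linear with linear forcing.
Homogeneous solution: c_h(n) = A·(7)^n.
Try particular c_p(n) = pn + q. Substituting:
  pn + q = 7(p(n-1) + q) + 6n - 3.
Matching the n-coefficient: p = 7p + 6 ⇒ p = -1.
Matching constants: q = -7p + 7q - 3 ⇒ q = - \frac{2}{3}.
General: c(n) = A·(7)^n - n - \frac{2}{3}.
Apply c(0) = -8: A - \frac{2}{3} = -8 ⇒ A = - \frac{22}{3}.
So c(n) = - \frac{22 \cdot 7^{n}}{3} - n - \frac{2}{3}.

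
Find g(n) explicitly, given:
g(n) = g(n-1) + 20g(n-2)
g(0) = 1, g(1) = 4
Characteristic equation: x² - x - 20 = 0, which factors as (x - (-4))(x - (5)) = 0.
Roots r₁ = -4, r₂ = 5 (distinct).
General solution: g(n) = A·(-4)^n + B·(5)^n.
From g(0) = 1: A + B = 1.
From g(1) = 4: -4A + 5B = 4.
Solving: A = \frac{1}{9}, B = \frac{8}{9}.
So g(n) = \frac{\left(-4\right)^{n}}{9} + \frac{8 \cdot 5^{n}}{9}.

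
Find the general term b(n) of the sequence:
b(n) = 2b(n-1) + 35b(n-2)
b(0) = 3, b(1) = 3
Characteristic equation: x² - 2x - 35 = 0, which factors as (x - (7))(x - (-5)) = 0.
Roots r₁ = 7, r₂ = -5 (distinct).
General solution: b(n) = A·(7)^n + B·(-5)^n.
From b(0) = 3: A + B = 3.
From b(1) = 3: 7A - 5B = 3.
Solving: A = \frac{3}{2}, B = \frac{3}{2}.
So b(n) = \frac{3 \left(-5\right)^{n}}{2} + \frac{3 \cdot 7^{n}}{2}.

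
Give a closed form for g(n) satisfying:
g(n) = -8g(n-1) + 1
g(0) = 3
First-order linear non-homogeneous.
Homogeneous solution: g_h(n) = A·(-8)^n.
Try constant particular solution g_p = K: K = -8K + 1 ⇒ K = \frac{1}{9}.
General: g(n) = A·(-8)^n + \frac{1}{9}.
Apply g(0) = 3: A + \frac{1}{9} = 3 ⇒ A = \frac{26}{9}.
So g(n) = \frac{26 \left(-8\right)^{n}}{9} + \frac{1}{9}.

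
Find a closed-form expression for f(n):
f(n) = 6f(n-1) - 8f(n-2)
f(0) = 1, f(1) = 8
Characteristic equation: x² - 6x + 8 = 0, which factors as (x - (4))(x - (2)) = 0.
Roots r₁ = 4, r₂ = 2 (distinct).
General solution: f(n) = A·(4)^n + B·(2)^n.
From f(0) = 1: A + B = 1.
From f(1) = 8: 4A + 2B = 8.
Solving: A = 3, B = -2.
So f(n) = - 2 \cdot 2^{n} + 3 \cdot 4^{n}.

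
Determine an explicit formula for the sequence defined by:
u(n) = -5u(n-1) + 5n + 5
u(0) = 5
First-order linear with linear forcing.
Homogeneous solution: u_h(n) = A·(-5)^n.
Try particular u_p(n) = pn + q. Substituting:
  pn + q = -5(p(n-1) + q) + 5n + 5.
Matching the n-coefficient: p = -5p + 5 ⇒ p = \frac{5}{6}.
Matching constants: q = 5p - 5q + 5 ⇒ q = \frac{55}{36}.
General: u(n) = A·(-5)^n + \frac{5 n}{6} + \frac{55}{36}.
Apply u(0) = 5: A + \frac{55}{36} = 5 ⇒ A = \frac{125}{36}.
So u(n) = \frac{125 \left(-5\right)^{n}}{36} + \frac{5 n}{6} + \frac{55}{36}.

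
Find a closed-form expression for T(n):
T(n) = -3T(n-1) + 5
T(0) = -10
First-order linear non-homogeneous.
Homogeneous solution: T_h(n) = A·(-3)^n.
Try constant particular solution T_p = K: K = -3K + 5 ⇒ K = \frac{5}{4}.
General: T(n) = A·(-3)^n + \frac{5}{4}.
Apply T(0) = -10: A + \frac{5}{4} = -10 ⇒ A = - \frac{45}{4}.
So T(n) = \frac{5}{4} - \frac{45 \left(-3\right)^{n}}{4}.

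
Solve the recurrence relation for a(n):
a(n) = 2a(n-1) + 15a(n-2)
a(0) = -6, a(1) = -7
Characteristic equation: x² - 2x - 15 = 0, which factors as (x - (-3))(x - (5)) = 0.
Roots r₁ = -3, r₂ = 5 (distinct).
General solution: a(n) = A·(-3)^n + B·(5)^n.
From a(0) = -6: A + B = -6.
From a(1) = -7: -3A + 5B = -7.
Solving: A = - \frac{23}{8}, B = - \frac{25}{8}.
So a(n) = - \frac{23 \left(-3\right)^{n}}{8} - \frac{25 \cdot 5^{n}}{8}.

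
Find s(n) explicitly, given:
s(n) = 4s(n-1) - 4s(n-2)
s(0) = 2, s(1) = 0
Characteristic equation: x² - 4x + 4 = 0, which is (x - (2))².
Repeated root r = 2.
General solution: s(n) = (A + Bn)·(2)^n.
From s(0) = 2: A = 2.
From s(1) = 0: (A + B)·(2) = 0 ⇒ B = -2.
So s(n) = \left(2 - 2 n\right) \cdot (2)^n.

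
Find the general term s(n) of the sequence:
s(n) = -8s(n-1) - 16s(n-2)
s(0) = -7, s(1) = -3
Characteristic equation: x² + 8x + 16 = 0, which is (x - (-4))².
Repeated root r = -4.
General solution: s(n) = (A + Bn)·(-4)^n.
From s(0) = -7: A = -7.
From s(1) = -3: (A + B)·(-4) = -3 ⇒ B = \frac{31}{4}.
So s(n) = \left(\frac{31 n}{4} - 7\right) \cdot (-4)^n.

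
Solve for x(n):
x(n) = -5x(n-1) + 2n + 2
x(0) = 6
First-order linear with linear forcing.
Homogeneous solution: x_h(n) = A·(-5)^n.
Try particular x_p(n) = pn + q. Substituting:
  pn + q = -5(p(n-1) + q) + 2n + 2.
Matching the n-coefficient: p = -5p + 2 ⇒ p = \frac{1}{3}.
Matching constants: q = 5p - 5q + 2 ⇒ q = \frac{11}{18}.
General: x(n) = A·(-5)^n + \frac{n}{3} + \frac{11}{18}.
Apply x(0) = 6: A + \frac{11}{18} = 6 ⇒ A = \frac{97}{18}.
So x(n) = \frac{97 \left(-5\right)^{n}}{18} + \frac{n}{3} + \frac{11}{18}.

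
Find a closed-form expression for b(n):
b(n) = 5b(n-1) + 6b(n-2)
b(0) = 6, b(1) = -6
Characteristic equation: x² - 5x - 6 = 0, which factors as (x - (6))(x - (-1)) = 0.
Roots r₁ = 6, r₂ = -1 (distinct).
General solution: b(n) = A·(6)^n + B·(-1)^n.
From b(0) = 6: A + B = 6.
From b(1) = -6: 6A - B = -6.
Solving: A = 0, B = 6.
So b(n) = 6 \left(-1\right)^{n}.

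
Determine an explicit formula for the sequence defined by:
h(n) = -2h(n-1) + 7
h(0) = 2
First-order linear non-homogeneous.
Homogeneous solution: h_h(n) = A·(-2)^n.
Try constant particular solution h_p = K: K = -2K + 7 ⇒ K = \frac{7}{3}.
General: h(n) = A·(-2)^n + \frac{7}{3}.
Apply h(0) = 2: A + \frac{7}{3} = 2 ⇒ A = - \frac{1}{3}.
So h(n) = \frac{7}{3} - \frac{\left(-2\right)^{n}}{3}.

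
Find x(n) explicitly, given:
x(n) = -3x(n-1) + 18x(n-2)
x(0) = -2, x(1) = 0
Characteristic equation: x² + 3x - 18 = 0, which factors as (x - (-6))(x - (3)) = 0.
Roots r₁ = -6, r₂ = 3 (distinct).
General solution: x(n) = A·(-6)^n + B·(3)^n.
From x(0) = -2: A + B = -2.
From x(1) = 0: -6A + 3B = 0.
Solving: A = - \frac{2}{3}, B = - \frac{4}{3}.
So x(n) = - \frac{2 \left(-6\right)^{n}}{3} - \frac{4 \cdot 3^{n}}{3}.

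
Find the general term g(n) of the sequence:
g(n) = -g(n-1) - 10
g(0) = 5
First-order linear non-homogeneous.
Homogeneous solution: g_h(n) = A·(-1)^n.
Try constant particular solution g_p = K: K = -K - 10 ⇒ K = -5.
General: g(n) = A·(-1)^n - 5.
Apply g(0) = 5: A - 5 = 5 ⇒ A = 10.
So g(n) = 10 \left(-1\right)^{n} - 5.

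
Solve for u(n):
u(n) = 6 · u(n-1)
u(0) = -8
Pure geometric recurrence with ratio 6.
By induction u(n) = u(0) · (6)^n = - 8 \cdot 6^{n}.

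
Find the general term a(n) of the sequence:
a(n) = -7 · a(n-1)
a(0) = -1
Pure geometric recurrence with ratio -7.
By induction a(n) = a(0) · (-7)^n = - \left(-7\right)^{n}.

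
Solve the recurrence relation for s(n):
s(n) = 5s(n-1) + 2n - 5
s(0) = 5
First-order linear with linear forcing.
Homogeneous solution: s_h(n) = A·(5)^n.
Try particular s_p(n) = pn + q. Substituting:
  pn + q = 5(p(n-1) + q) + 2n - 5.
Matching the n-coefficient: p = 5p + 2 ⇒ p = - \frac{1}{2}.
Matching constants: q = -5p + 5q - 5 ⇒ q = \frac{5}{8}.
General: s(n) = A·(5)^n - \frac{n}{2} + \frac{5}{8}.
Apply s(0) = 5: A + \frac{5}{8} = 5 ⇒ A = \frac{35}{8}.
So s(n) = \frac{35 \cdot 5^{n}}{8} - \frac{n}{2} + \frac{5}{8}.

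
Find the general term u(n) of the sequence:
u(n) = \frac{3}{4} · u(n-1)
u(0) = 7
Pure geometric recurrence with ratio \frac{3}{4}.
By induction u(n) = u(0) · (\frac{3}{4})^n = 7 \left(\frac{3}{4}\right)^{n}.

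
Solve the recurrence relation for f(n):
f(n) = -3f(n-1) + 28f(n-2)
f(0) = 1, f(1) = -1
Characteristic equation: x² + 3x - 28 = 0, which factors as (x - (4))(x - (-7)) = 0.
Roots r₁ = 4, r₂ = -7 (distinct).
General solution: f(n) = A·(4)^n + B·(-7)^n.
From f(0) = 1: A + B = 1.
From f(1) = -1: 4A - 7B = -1.
Solving: A = \frac{6}{11}, B = \frac{5}{11}.
So f(n) = \frac{5 \left(-7\right)^{n}}{11} + \frac{6 \cdot 4^{n}}{11}.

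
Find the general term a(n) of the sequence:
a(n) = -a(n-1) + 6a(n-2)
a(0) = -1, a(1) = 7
Characteristic equation: x² + x - 6 = 0, which factors as (x - (-3))(x - (2)) = 0.
Roots r₁ = -3, r₂ = 2 (distinct).
General solution: a(n) = A·(-3)^n + B·(2)^n.
From a(0) = -1: A + B = -1.
From a(1) = 7: -3A + 2B = 7.
Solving: A = - \frac{9}{5}, B = \frac{4}{5}.
So a(n) = - \frac{9 \left(-3\right)^{n}}{5} + \frac{4 \cdot 2^{n}}{5}.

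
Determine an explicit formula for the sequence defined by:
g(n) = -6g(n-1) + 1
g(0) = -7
First-order linear non-homogeneous.
Homogeneous solution: g_h(n) = A·(-6)^n.
Try constant particular solution g_p = K: K = -6K + 1 ⇒ K = \frac{1}{7}.
General: g(n) = A·(-6)^n + \frac{1}{7}.
Apply g(0) = -7: A + \frac{1}{7} = -7 ⇒ A = - \frac{50}{7}.
So g(n) = \frac{1}{7} - \frac{50 \left(-6\right)^{n}}{7}.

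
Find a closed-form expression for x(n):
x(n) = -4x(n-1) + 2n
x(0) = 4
First-order linear with linear forcing.
Homogeneous solution: x_h(n) = A·(-4)^n.
Try particular x_p(n) = pn + q. Substituting:
  pn + q = -4(p(n-1) + q) + 2n.
Matching the n-coefficient: p = -4p + 2 ⇒ p = \frac{2}{5}.
Matching constants: q = 4p - 4q ⇒ q = \frac{8}{25}.
General: x(n) = A·(-4)^n + \frac{2 n}{5} + \frac{8}{25}.
Apply x(0) = 4: A + \frac{8}{25} = 4 ⇒ A = \frac{92}{25}.
So x(n) = \frac{92 \left(-4\right)^{n}}{25} + \frac{2 n}{5} + \frac{8}{25}.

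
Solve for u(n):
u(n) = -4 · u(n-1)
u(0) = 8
Pure geometric recurrence with ratio -4.
By induction u(n) = u(0) · (-4)^n = 8 \left(-4\right)^{n}.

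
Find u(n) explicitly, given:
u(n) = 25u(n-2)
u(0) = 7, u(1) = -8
Characteristic equation: x² - 25 = 0, which factors as (x - (5))(x - (-5)) = 0.
Roots r₁ = 5, r₂ = -5 (distinct).
General solution: u(n) = A·(5)^n + B·(-5)^n.
From u(0) = 7: A + B = 7.
From u(1) = -8: 5A - 5B = -8.
Solving: A = \frac{27}{10}, B = \frac{43}{10}.
So u(n) = \frac{43 \left(-5\right)^{n}}{10} + \frac{27 \cdot 5^{n}}{10}.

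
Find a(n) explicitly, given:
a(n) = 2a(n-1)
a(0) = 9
This is a homogeneous first-order recurrence with ratio 2.
By induction a(n) = a(0) · (2)^n = 9 \cdot 2^{n}.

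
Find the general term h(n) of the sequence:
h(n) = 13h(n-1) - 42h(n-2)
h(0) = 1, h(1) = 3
Characteristic equation: x² - 13x + 42 = 0, which factors as (x - (6))(x - (7)) = 0.
Roots r₁ = 6, r₂ = 7 (distinct).
General solution: h(n) = A·(6)^n + B·(7)^n.
From h(0) = 1: A + B = 1.
From h(1) = 3: 6A + 7B = 3.
Solving: A = 4, B = -3.
So h(n) = 4 \cdot 6^{n} - 3 \cdot 7^{n}.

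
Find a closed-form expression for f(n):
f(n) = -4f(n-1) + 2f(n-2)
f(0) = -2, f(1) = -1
Characteristic equation: x² + 4x - 2 = 0.
Discriminant Δ = (-4)² + 4·(2) = 24.
Roots r₁,₂ = (-4 ± √24)/2, so r₁ = -2 + \sqrt{6}, r₂ = - \sqrt{6} - 2.
General solution: f(n) = A·r₁^n + B·r₂^n.
From the initial conditions, A + B = -2 and r₁A + r₂B = -1.
Since r₁ - r₂ = √24: A = (-1 - (-2)r₂)/√24 = - \frac{5 \sqrt{6}}{12} - 1, and B = -2 - A = -1 + \frac{5 \sqrt{6}}{12}.
So f(n) = \left(- \frac{5 \sqrt{6}}{12} - 1\right)\left(-2 + \sqrt{6}\right)^n + \left(-1 + \frac{5 \sqrt{6}}{12}\right)\left(- \sqrt{6} - 2\right)^n.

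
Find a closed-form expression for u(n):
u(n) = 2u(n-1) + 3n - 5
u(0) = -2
First-order linear with linear forcing.
Homogeneous solution: u_h(n) = A·(2)^n.
Try particular u_p(n) = pn + q. Substituting:
  pn + q = 2(p(n-1) + q) + 3n - 5.
Matching the n-coefficient: p = 2p + 3 ⇒ p = -3.
Matching constants: q = -2p + 2q - 5 ⇒ q = -1.
General: u(n) = A·(2)^n - 3 n - 1.
Apply u(0) = -2: A - 1 = -2 ⇒ A = -1.
So u(n) = - 2^{n} - 3 n - 1.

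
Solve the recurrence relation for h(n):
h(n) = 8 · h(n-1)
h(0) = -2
Pure geometric recurrence with ratio 8.
By induction h(n) = h(0) · (8)^n = - 2 \cdot 8^{n}.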